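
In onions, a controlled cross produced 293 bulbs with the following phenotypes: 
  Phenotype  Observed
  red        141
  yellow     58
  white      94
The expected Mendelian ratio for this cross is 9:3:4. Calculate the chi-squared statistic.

9.489

The 9:3:4 ratio has 16 parts, so with N = 293 the expected counts are:
  red: 293 × 9/16 = 164.8125
  yellow: 293 × 3/16 = 54.9375
  white: 293 × 4/16 = 73.25
χ² = Σ (O − E)² / E
  red: (141 − 164.8125)² / 164.8125 = 3.4405
  yellow: (58 − 54.9375)² / 54.9375 = 0.1707
  white: (94 − 73.25)² / 73.25 = 5.8780
χ² = 3.4405 + 0.1707 + 5.8780 = 9.4892 ≈ 9.489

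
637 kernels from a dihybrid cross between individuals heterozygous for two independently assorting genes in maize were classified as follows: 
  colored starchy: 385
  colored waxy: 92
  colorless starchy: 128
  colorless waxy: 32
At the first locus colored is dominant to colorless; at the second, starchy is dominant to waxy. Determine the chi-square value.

10.438

A dihybrid F₂ with independent assortment and complete dominance at both loci gives a 9:3:3:1 phenotypic ratio.
The 9:3:3:1 ratio has 16 parts, so with N = 637 the expected counts are:
  colored starchy: 637 × 9/16 = 358.3125
  colored waxy: 637 × 3/16 = 119.4375
  colorless starchy: 637 × 3/16 = 119.4375
  colorless waxy: 637 × 1/16 = 39.8125
χ² = Σ (O − E)² / E
  colored starchy: (385 − 358.3125)² / 358.3125 = 1.9877
  colored waxy: (92 − 119.4375)² / 119.4375 = 6.3030
  colorless starchy: (128 − 119.4375)² / 119.4375 = 0.6138
  colorless waxy: (32 − 39.8125)² / 39.8125 = 1.5331
χ² = 1.9877 + 6.3030 + 0.6138 + 1.5331 = 10.4376 ≈ 10.438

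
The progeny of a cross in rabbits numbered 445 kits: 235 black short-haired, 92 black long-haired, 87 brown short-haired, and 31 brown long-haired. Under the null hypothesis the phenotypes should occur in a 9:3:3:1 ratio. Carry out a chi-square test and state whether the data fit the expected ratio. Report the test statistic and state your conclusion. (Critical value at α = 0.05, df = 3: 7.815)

2.333; consistent

Expected counts for N = 445 under a 9:3:3:1 ratio (total parts = 16):
  black short-haired: 445 × 9/16 = 250.3125
  black long-haired: 445 × 3/16 = 83.4375
  brown short-haired: 445 × 3/16 = 83.4375
  brown long-haired: 445 × 1/16 = 27.8125
χ² = Σ (O − E)² / E
  black short-haired: (235 − 250.3125)² / 250.3125 = 0.9367
  black long-haired: (92 − 83.4375)² / 83.4375 = 0.8787
  brown short-haired: (87 − 83.4375)² / 83.4375 = 0.1521
  brown long-haired: (31 − 27.8125)² / 27.8125 = 0.3653
χ² = 0.9367 + 0.8787 + 0.1521 + 0.3653 = 2.3328 ≈ 2.333
Degrees of freedom = 4 − 1 = 3; critical value at α = 0.05 is 7.815.
Since 2.333 < 7.815, we fail to reject the null hypothesis — the data are consistent with the 9:3:3:1 ratio.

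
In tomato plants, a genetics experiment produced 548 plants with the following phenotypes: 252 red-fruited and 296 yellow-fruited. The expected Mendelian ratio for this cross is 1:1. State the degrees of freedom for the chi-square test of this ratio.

A goodness-of-fit test with 2 phenotype classes has df = 2 − 1 = 1.

1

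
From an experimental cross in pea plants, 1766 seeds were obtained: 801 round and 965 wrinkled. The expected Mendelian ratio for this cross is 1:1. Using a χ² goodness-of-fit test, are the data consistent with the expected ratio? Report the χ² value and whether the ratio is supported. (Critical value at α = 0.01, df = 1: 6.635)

Under the 1:1 hypothesis (Σ ratio = 2, N = 1766):
  round: 1766 × 1/2 = 883
  wrinkled: 1766 × 1/2 = 883
χ² = Σ (O − E)² / E
  round: (801 − 883)² / 883 = 7.6149
  wrinkled: (965 − 883)² / 883 = 7.6149
χ² = 7.6149 + 7.6149 = 15.2298 ≈ 15.230
Degrees of freedom = 2 − 1 = 1; critical value at α = 0.01 is 6.635.
Since 15.230 > 6.635, we reject the null hypothesis — the data do not fit the 1:1 ratio.

15.230; not consistent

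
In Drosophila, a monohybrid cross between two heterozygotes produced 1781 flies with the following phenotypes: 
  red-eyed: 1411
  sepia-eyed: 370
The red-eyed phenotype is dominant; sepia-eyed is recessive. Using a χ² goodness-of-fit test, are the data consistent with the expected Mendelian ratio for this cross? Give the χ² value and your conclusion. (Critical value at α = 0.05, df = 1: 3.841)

16.957; not consistent

For a monohybrid cross between heterozygotes with complete dominance, the expected phenotypic ratio is 3:1.
Expected counts for N = 1781 under a 3:1 ratio (total parts = 4):
  red-eyed: 1781 × 3/4 = 1335.75
  sepia-eyed: 1781 × 1/4 = 445.25
χ² = Σ (O − E)² / E
  red-eyed: (1411 − 1335.75)² / 1335.75 = 4.2392
  sepia-eyed: (370 − 445.25)² / 445.25 = 12.7177
χ² = 4.2392 + 12.7177 = 16.9569 ≈ 16.957
Degrees of freedom = 2 − 1 = 1; critical value at α = 0.05 is 3.841.
Since 16.957 > 3.841, we reject the null hypothesis — the data do not fit the 3:1 ratio.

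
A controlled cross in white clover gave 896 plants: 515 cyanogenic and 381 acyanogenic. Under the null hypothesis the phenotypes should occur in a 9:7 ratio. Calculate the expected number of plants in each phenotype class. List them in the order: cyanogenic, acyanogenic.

Under the 9:7 hypothesis (Σ ratio = 16, N = 896):
  cyanogenic: 896 × 9/16 = 504
  acyanogenic: 896 × 7/16 = 392

504, 392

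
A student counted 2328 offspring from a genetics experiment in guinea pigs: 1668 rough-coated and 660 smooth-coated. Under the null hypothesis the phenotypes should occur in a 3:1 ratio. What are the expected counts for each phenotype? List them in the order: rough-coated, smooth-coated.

1746, 582

The 3:1 ratio has 4 parts, so with N = 2328 the expected counts are:
  rough-coated: 2328 × 3/4 = 1746
  smooth-coated: 2328 × 1/4 = 582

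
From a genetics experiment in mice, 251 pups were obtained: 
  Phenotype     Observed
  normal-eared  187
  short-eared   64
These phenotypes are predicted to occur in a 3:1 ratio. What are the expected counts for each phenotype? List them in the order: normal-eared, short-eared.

Expected counts for N = 251 under a 3:1 ratio (total parts = 4):
  normal-eared: 251 × 3/4 = 188.25
  short-eared: 251 × 1/4 = 62.75

188.25, 62.75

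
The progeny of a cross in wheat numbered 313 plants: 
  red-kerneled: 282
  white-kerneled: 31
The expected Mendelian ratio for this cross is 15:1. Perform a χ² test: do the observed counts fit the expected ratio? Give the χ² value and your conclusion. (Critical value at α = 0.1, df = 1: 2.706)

Expected counts for N = 313 under a 15:1 ratio (total parts = 16):
  red-kerneled: 313 × 15/16 = 293.4375
  white-kerneled: 313 × 1/16 = 19.5625
χ² = Σ (O − E)² / E
  red-kerneled: (282 − 293.4375)² / 293.4375 = 0.4458
  white-kerneled: (31 − 19.5625)² / 19.5625 = 6.6871
χ² = 0.4458 + 6.6871 = 7.1329 ≈ 7.133
Degrees of freedom = 2 − 1 = 1; critical value at α = 0.1 is 2.706.
Since 7.133 > 2.706, we reject the null hypothesis — the data do not fit the 15:1 ratio.

7.133; not consistent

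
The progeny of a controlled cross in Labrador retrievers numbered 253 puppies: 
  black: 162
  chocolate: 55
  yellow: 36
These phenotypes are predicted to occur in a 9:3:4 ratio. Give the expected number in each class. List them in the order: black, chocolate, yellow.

142.3125, 47.4375, 63.25

Expected counts for N = 253 under a 9:3:4 ratio (total parts = 16):
  black: 253 × 9/16 = 142.3125
  chocolate: 253 × 3/16 = 47.4375
  yellow: 253 × 4/16 = 63.25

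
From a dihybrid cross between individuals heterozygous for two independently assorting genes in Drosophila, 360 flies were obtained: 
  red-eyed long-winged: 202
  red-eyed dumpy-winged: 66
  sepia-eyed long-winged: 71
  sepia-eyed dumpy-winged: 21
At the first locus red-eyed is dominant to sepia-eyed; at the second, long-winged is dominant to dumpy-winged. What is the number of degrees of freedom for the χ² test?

A dihybrid F₂ with independent assortment and complete dominance at both loci gives a 9:3:3:1 phenotypic ratio.
A goodness-of-fit test with 4 phenotype classes has df = 4 − 1 = 3.

3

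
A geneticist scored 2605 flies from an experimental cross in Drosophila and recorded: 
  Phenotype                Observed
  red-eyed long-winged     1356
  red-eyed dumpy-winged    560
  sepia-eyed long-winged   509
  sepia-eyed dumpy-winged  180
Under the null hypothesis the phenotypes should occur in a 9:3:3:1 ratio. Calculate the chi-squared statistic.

21.320

The 9:3:3:1 ratio has 16 parts, so with N = 2605 the expected counts are:
  red-eyed long-winged: 2605 × 9/16 = 1465.3125
  red-eyed dumpy-winged: 2605 × 3/16 = 488.4375
  sepia-eyed long-winged: 2605 × 3/16 = 488.4375
  sepia-eyed dumpy-winged: 2605 × 1/16 = 162.8125
χ² = Σ (O − E)² / E
  red-eyed long-winged: (1356 − 1465.3125)² / 1465.3125 = 8.1547
  red-eyed dumpy-winged: (560 − 488.4375)² / 488.4375 = 10.4848
  sepia-eyed long-winged: (509 − 488.4375)² / 488.4375 = 0.8657
  sepia-eyed dumpy-winged: (180 − 162.8125)² / 162.8125 = 1.8144
χ² = 8.1547 + 10.4848 + 0.8657 + 1.8144 = 21.3196 ≈ 21.320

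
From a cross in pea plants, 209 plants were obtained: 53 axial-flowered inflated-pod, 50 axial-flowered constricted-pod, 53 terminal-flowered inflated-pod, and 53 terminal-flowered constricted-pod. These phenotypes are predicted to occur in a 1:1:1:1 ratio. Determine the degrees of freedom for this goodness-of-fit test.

3

A goodness-of-fit test with 4 phenotype classes has df = 4 − 1 = 3.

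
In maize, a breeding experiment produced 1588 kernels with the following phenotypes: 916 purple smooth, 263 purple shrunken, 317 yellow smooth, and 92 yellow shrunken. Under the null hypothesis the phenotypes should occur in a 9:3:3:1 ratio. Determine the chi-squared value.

6.409

Total ratio parts = 16. Expected numbers out of 1588:
  purple smooth: 1588 × 9/16 = 893.25
  purple shrunken: 1588 × 3/16 = 297.75
  yellow smooth: 1588 × 3/16 = 297.75
  yellow shrunken: 1588 × 1/16 = 99.25
χ² = Σ (O − E)² / E
  purple smooth: (916 − 893.25)² / 893.25 = 0.5794
  purple shrunken: (263 − 297.75)² / 297.75 = 4.0556
  yellow smooth: (317 − 297.75)² / 297.75 = 1.2445
  yellow shrunken: (92 − 99.25)² / 99.25 = 0.5296
χ² = 0.5794 + 4.0556 + 1.2445 + 0.5296 = 6.4091 ≈ 6.409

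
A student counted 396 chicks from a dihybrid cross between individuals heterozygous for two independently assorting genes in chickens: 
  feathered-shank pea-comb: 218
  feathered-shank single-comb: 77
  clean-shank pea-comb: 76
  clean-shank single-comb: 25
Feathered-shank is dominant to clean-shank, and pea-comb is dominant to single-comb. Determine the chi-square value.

A dihybrid F₂ with independent assortment and complete dominance at both loci gives a 9:3:3:1 phenotypic ratio.
The 9:3:3:1 ratio has 16 parts, so with N = 396 the expected counts are:
  feathered-shank pea-comb: 396 × 9/16 = 222.75
  feathered-shank single-comb: 396 × 3/16 = 74.25
  clean-shank pea-comb: 396 × 3/16 = 74.25
  clean-shank single-comb: 396 × 1/16 = 24.75
χ² = Σ (O − E)² / E
  feathered-shank pea-comb: (218 − 222.75)² / 222.75 = 0.1013
  feathered-shank single-comb: (77 − 74.25)² / 74.25 = 0.1019
  clean-shank pea-comb: (76 − 74.25)² / 74.25 = 0.0412
  clean-shank single-comb: (25 − 24.75)² / 24.75 = 0.0025
χ² = 0.1013 + 0.1019 + 0.0412 + 0.0025 = 0.2469 ≈ 0.247

0.247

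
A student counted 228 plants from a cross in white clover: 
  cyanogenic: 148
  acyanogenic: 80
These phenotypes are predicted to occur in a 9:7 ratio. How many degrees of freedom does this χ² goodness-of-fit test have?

1

A goodness-of-fit test with 2 phenotype classes has df = 2 − 1 = 1.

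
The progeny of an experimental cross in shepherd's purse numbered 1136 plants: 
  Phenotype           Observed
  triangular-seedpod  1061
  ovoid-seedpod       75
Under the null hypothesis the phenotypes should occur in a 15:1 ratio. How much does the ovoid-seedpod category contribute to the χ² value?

0.225

Total ratio parts = 16. Expected numbers out of 1136:
  triangular-seedpod: 1136 × 15/16 = 1065
  ovoid-seedpod: 1136 × 1/16 = 71
Contribution of ovoid-seedpod: (75 − 71)² / 71 = 0.2254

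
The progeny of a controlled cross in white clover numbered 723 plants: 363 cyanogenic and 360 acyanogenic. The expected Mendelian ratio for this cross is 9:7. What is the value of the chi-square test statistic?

10.727

Under the 9:7 hypothesis (Σ ratio = 16, N = 723):
  cyanogenic: 723 × 9/16 = 406.6875
  acyanogenic: 723 × 7/16 = 316.3125
χ² = Σ (O − E)² / E
  cyanogenic: (363 − 406.6875)² / 406.6875 = 4.6930
  acyanogenic: (360 − 316.3125)² / 316.3125 = 6.0339
χ² = 4.6930 + 6.0339 = 10.7269 ≈ 10.727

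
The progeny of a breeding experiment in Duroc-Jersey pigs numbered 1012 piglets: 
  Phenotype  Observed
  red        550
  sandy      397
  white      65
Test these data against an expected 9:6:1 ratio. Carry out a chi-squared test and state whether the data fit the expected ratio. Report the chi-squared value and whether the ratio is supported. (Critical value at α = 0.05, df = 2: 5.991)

Total ratio parts = 16. Expected numbers out of 1012:
  red: 1012 × 9/16 = 569.25
  sandy: 1012 × 6/16 = 379.5
  white: 1012 × 1/16 = 63.25
χ² = Σ (O − E)² / E
  red: (550 − 569.25)² / 569.25 = 0.6510
  sandy: (397 − 379.5)² / 379.5 = 0.8070
  white: (65 − 63.25)² / 63.25 = 0.0484
χ² = 0.6510 + 0.8070 + 0.0484 = 1.5064 ≈ 1.506
Degrees of freedom = 3 − 1 = 2; critical value at α = 0.05 is 5.991.
Since 1.506 < 5.991, we fail to reject the null hypothesis — the data are consistent with the 9:6:1 ratio.

1.506; consistent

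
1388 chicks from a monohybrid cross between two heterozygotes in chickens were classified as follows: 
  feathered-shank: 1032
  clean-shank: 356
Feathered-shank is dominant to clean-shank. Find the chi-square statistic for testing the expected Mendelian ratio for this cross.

0.311

For a monohybrid cross between heterozygotes with complete dominance, the expected phenotypic ratio is 3:1.
The 3:1 ratio has 4 parts, so with N = 1388 the expected counts are:
  feathered-shank: 1388 × 3/4 = 1041
  clean-shank: 1388 × 1/4 = 347
χ² = Σ (O − E)² / E
  feathered-shank: (1032 − 1041)² / 1041 = 0.0778
  clean-shank: (356 − 347)² / 347 = 0.2334
χ² = 0.0778 + 0.2334 = 0.3112 ≈ 0.311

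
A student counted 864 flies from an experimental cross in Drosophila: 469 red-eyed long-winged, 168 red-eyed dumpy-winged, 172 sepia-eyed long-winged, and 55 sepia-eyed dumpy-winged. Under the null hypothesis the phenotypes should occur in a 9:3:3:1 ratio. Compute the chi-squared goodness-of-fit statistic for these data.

1.453

Expected counts for N = 864 under a 9:3:3:1 ratio (total parts = 16):
  red-eyed long-winged: 864 × 9/16 = 486
  red-eyed dumpy-winged: 864 × 3/16 = 162
  sepia-eyed long-winged: 864 × 3/16 = 162
  sepia-eyed dumpy-winged: 864 × 1/16 = 54
χ² = Σ (O − E)² / E
  red-eyed long-winged: (469 − 486)² / 486 = 0.5947
  red-eyed dumpy-winged: (168 − 162)² / 162 = 0.2222
  sepia-eyed long-winged: (172 − 162)² / 162 = 0.6173
  sepia-eyed dumpy-winged: (55 − 54)² / 54 = 0.0185
χ² = 0.5947 + 0.2222 + 0.6173 + 0.0185 = 1.4527 ≈ 1.453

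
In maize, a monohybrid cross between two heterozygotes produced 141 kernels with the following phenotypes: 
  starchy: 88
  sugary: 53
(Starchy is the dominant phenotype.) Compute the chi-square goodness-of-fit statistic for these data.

For a monohybrid cross between heterozygotes with complete dominance, the expected phenotypic ratio is 3:1.
Under the 3:1 hypothesis (Σ ratio = 4, N = 141):
  starchy: 141 × 3/4 = 105.75
  sugary: 141 × 1/4 = 35.25
χ² = Σ (O − E)² / E
  starchy: (88 − 105.75)² / 105.75 = 2.9793
  sugary: (53 − 35.25)² / 35.25 = 8.9379
χ² = 2.9793 + 8.9379 = 11.9172 ≈ 11.917

11.917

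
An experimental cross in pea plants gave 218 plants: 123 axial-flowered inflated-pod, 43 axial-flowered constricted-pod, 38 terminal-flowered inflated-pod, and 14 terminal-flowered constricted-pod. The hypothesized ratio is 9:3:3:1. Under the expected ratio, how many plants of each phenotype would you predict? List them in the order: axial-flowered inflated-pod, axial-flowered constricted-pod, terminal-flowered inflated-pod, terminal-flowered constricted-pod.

Expected counts for N = 218 under a 9:3:3:1 ratio (total parts = 16):
  axial-flowered inflated-pod: 218 × 9/16 = 122.625
  axial-flowered constricted-pod: 218 × 3/16 = 40.875
  terminal-flowered inflated-pod: 218 × 3/16 = 40.875
  terminal-flowered constricted-pod: 218 × 1/16 = 13.625

122.625, 40.875, 40.875, 13.625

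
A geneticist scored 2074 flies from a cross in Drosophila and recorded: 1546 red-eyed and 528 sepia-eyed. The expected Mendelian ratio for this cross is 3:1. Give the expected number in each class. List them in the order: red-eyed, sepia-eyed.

1555.5, 518.5

Expected counts for N = 2074 under a 3:1 ratio (total parts = 4):
  red-eyed: 2074 × 3/4 = 1555.5
  sepia-eyed: 2074 × 1/4 = 518.5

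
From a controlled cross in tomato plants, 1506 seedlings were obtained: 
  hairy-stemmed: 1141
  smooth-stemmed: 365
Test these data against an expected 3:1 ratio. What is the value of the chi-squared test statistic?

0.468

Under the 3:1 hypothesis (Σ ratio = 4, N = 1506):
  hairy-stemmed: 1506 × 3/4 = 1129.5
  smooth-stemmed: 1506 × 1/4 = 376.5
χ² = Σ (O − E)² / E
  hairy-stemmed: (1141 − 1129.5)² / 1129.5 = 0.1171
  smooth-stemmed: (365 − 376.5)² / 376.5 = 0.3513
χ² = 0.1171 + 0.3513 = 0.4684 ≈ 0.468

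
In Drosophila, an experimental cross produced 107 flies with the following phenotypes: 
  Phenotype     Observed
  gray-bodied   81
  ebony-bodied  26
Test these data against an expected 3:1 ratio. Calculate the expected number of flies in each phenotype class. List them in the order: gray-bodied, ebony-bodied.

Expected counts for N = 107 under a 3:1 ratio (total parts = 4):
  gray-bodied: 107 × 3/4 = 80.25
  ebony-bodied: 107 × 1/4 = 26.75

80.25, 26.75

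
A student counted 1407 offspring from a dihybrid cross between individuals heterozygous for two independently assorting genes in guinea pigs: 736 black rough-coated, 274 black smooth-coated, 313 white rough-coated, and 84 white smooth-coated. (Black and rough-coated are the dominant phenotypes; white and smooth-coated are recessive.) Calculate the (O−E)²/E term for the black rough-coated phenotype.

3.883

A dihybrid F₂ with independent assortment and complete dominance at both loci gives a 9:3:3:1 phenotypic ratio.
The 9:3:3:1 ratio has 16 parts, so with N = 1407 the expected counts are:
  black rough-coated: 1407 × 9/16 = 791.4375
  black smooth-coated: 1407 × 3/16 = 263.8125
  white rough-coated: 1407 × 3/16 = 263.8125
  white smooth-coated: 1407 × 1/16 = 87.9375
Contribution of black rough-coated: (736 − 791.4375)² / 791.4375 = 3.8832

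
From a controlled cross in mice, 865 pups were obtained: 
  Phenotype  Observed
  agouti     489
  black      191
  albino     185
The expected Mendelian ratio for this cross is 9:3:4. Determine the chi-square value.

9.647

The 9:3:4 ratio has 16 parts, so with N = 865 the expected counts are:
  agouti: 865 × 9/16 = 486.5625
  black: 865 × 3/16 = 162.1875
  albino: 865 × 4/16 = 216.25
χ² = Σ (O − E)² / E
  agouti: (489 − 486.5625)² / 486.5625 = 0.0122
  black: (191 − 162.1875)² / 162.1875 = 5.1185
  albino: (185 − 216.25)² / 216.25 = 4.5159
χ² = 0.0122 + 5.1185 + 4.5159 = 9.6466 ≈ 9.647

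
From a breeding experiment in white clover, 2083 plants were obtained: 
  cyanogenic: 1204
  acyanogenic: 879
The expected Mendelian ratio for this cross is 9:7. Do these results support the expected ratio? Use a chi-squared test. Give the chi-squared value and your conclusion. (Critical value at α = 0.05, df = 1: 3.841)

Under the 9:7 hypothesis (Σ ratio = 16, N = 2083):
  cyanogenic: 2083 × 9/16 = 1171.6875
  acyanogenic: 2083 × 7/16 = 911.3125
χ² = Σ (O − E)² / E
  cyanogenic: (1204 − 1171.6875)² / 1171.6875 = 0.8911
  acyanogenic: (879 − 911.3125)² / 911.3125 = 1.1457
χ² = 0.8911 + 1.1457 = 2.0368 ≈ 2.037
Degrees of freedom = 2 − 1 = 1; critical value at α = 0.05 is 3.841.
Since 2.037 < 3.841, we fail to reject the null hypothesis — the data are consistent with the 9:7 ratio.

2.037; consistent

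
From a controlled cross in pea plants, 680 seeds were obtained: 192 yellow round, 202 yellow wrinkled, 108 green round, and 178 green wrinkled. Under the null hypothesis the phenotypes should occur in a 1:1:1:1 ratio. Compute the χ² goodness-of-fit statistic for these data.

31.859

Expected counts for N = 680 under a 1:1:1:1 ratio (total parts = 4):
  yellow round: 680 × 1/4 = 170
  yellow wrinkled: 680 × 1/4 = 170
  green round: 680 × 1/4 = 170
  green wrinkled: 680 × 1/4 = 170
χ² = Σ (O − E)² / E
  yellow round: (192 − 170)² / 170 = 2.8471
  yellow wrinkled: (202 − 170)² / 170 = 6.0235
  green round: (108 − 170)² / 170 = 22.6118
  green wrinkled: (178 − 170)² / 170 = 0.3765
χ² = 2.8471 + 6.0235 + 22.6118 + 0.3765 = 31.8589 ≈ 31.859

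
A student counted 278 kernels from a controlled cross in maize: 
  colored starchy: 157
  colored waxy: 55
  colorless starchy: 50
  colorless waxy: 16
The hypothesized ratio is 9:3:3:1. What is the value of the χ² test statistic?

0.357

Under the 9:3:3:1 hypothesis (Σ ratio = 16, N = 278):
  colored starchy: 278 × 9/16 = 156.375
  colored waxy: 278 × 3/16 = 52.125
  colorless starchy: 278 × 3/16 = 52.125
  colorless waxy: 278 × 1/16 = 17.375
χ² = Σ (O − E)² / E
  colored starchy: (157 − 156.375)² / 156.375 = 0.0025
  colored waxy: (55 − 52.125)² / 52.125 = 0.1586
  colorless starchy: (50 − 52.125)² / 52.125 = 0.0866
  colorless waxy: (16 − 17.375)² / 17.375 = 0.1088
χ² = 0.0025 + 0.1586 + 0.0866 + 0.1088 = 0.3565 ≈ 0.357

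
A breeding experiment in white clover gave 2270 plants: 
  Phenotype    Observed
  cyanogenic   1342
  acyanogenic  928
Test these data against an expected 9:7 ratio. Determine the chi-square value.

Under the 9:7 hypothesis (Σ ratio = 16, N = 2270):
  cyanogenic: 2270 × 9/16 = 1276.875
  acyanogenic: 2270 × 7/16 = 993.125
χ² = Σ (O − E)² / E
  cyanogenic: (1342 − 1276.875)² / 1276.875 = 3.3216
  acyanogenic: (928 − 993.125)² / 993.125 = 4.2706
χ² = 3.3216 + 4.2706 = 7.5922 ≈ 7.592

7.592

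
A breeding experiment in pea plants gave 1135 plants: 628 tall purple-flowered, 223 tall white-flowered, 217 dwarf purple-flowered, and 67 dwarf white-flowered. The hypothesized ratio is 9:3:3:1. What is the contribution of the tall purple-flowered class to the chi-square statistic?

0.171

Expected counts for N = 1135 under a 9:3:3:1 ratio (total parts = 16):
  tall purple-flowered: 1135 × 9/16 = 638.4375
  tall white-flowered: 1135 × 3/16 = 212.8125
  dwarf purple-flowered: 1135 × 3/16 = 212.8125
  dwarf white-flowered: 1135 × 1/16 = 70.9375
Contribution of tall purple-flowered: (628 − 638.4375)² / 638.4375 = 0.1706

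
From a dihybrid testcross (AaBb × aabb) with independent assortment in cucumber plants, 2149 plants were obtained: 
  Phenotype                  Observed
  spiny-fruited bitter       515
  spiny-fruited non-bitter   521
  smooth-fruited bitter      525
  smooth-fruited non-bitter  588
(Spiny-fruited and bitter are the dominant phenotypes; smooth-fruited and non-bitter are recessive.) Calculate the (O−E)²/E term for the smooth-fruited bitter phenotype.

A dihybrid testcross with independent assortment gives a 1:1:1:1 ratio.
Expected counts for N = 2149 under a 1:1:1:1 ratio (total parts = 4):
  spiny-fruited bitter: 2149 × 1/4 = 537.25
  spiny-fruited non-bitter: 2149 × 1/4 = 537.25
  smooth-fruited bitter: 2149 × 1/4 = 537.25
  smooth-fruited non-bitter: 2149 × 1/4 = 537.25
Contribution of smooth-fruited bitter: (525 − 537.25)² / 537.25 = 0.2793

0.279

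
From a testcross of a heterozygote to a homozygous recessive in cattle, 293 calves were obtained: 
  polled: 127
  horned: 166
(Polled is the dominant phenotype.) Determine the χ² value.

5.191

A testcross of a heterozygote (Aa × aa) gives a 1:1 phenotypic ratio.
Expected counts for N = 293 under a 1:1 ratio (total parts = 2):
  polled: 293 × 1/2 = 146.5
  horned: 293 × 1/2 = 146.5
χ² = Σ (O − E)² / E
  polled: (127 − 146.5)² / 146.5 = 2.5956
  horned: (166 − 146.5)² / 146.5 = 2.5956
χ² = 2.5956 + 2.5956 = 5.1912 ≈ 5.191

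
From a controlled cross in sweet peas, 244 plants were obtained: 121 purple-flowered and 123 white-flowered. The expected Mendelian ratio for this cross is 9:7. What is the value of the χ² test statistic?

The 9:7 ratio has 16 parts, so with N = 244 the expected counts are:
  purple-flowered: 244 × 9/16 = 137.25
  white-flowered: 244 × 7/16 = 106.75
χ² = Σ (O − E)² / E
  purple-flowered: (121 − 137.25)² / 137.25 = 1.9240
  white-flowered: (123 − 106.75)² / 106.75 = 2.4737
χ² = 1.9240 + 2.4737 = 4.3977 ≈ 4.398

4.398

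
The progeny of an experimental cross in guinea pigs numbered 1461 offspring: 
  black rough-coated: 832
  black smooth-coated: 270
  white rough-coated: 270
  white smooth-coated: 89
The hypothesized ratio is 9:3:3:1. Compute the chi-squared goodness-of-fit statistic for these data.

Total ratio parts = 16. Expected numbers out of 1461:
  black rough-coated: 1461 × 9/16 = 821.8125
  black smooth-coated: 1461 × 3/16 = 273.9375
  white rough-coated: 1461 × 3/16 = 273.9375
  white smooth-coated: 1461 × 1/16 = 91.3125
χ² = Σ (O − E)² / E
  black rough-coated: (832 − 821.8125)² / 821.8125 = 0.1263
  black smooth-coated: (270 − 273.9375)² / 273.9375 = 0.0566
  white rough-coated: (270 − 273.9375)² / 273.9375 = 0.0566
  white smooth-coated: (89 − 91.3125)² / 91.3125 = 0.0586
χ² = 0.1263 + 0.0566 + 0.0566 + 0.0586 = 0.2981 ≈ 0.298

0.298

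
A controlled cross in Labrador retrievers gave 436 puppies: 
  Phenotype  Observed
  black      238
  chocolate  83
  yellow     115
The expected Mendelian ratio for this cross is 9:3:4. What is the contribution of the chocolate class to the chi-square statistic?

Expected counts for N = 436 under a 9:3:4 ratio (total parts = 16):
  black: 436 × 9/16 = 245.25
  chocolate: 436 × 3/16 = 81.75
  yellow: 436 × 4/16 = 109
Contribution of chocolate: (83 − 81.75)² / 81.75 = 0.0191

0.019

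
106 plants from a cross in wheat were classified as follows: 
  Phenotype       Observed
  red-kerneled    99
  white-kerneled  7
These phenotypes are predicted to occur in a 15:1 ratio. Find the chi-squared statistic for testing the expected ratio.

0.023

Expected counts for N = 106 under a 15:1 ratio (total parts = 16):
  red-kerneled: 106 × 15/16 = 99.375
  white-kerneled: 106 × 1/16 = 6.625
χ² = Σ (O − E)² / E
  red-kerneled: (99 − 99.375)² / 99.375 = 0.0014
  white-kerneled: (7 − 6.625)² / 6.625 = 0.0212
χ² = 0.0014 + 0.0212 = 0.0226 ≈ 0.023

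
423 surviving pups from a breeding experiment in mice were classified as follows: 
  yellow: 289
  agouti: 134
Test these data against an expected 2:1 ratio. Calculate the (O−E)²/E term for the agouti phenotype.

0.348

Expected counts for N = 423 under a 2:1 ratio (total parts = 3):
  yellow: 423 × 2/3 = 282
  agouti: 423 × 1/3 = 141
Contribution of agouti: (134 − 141)² / 141 = 0.3475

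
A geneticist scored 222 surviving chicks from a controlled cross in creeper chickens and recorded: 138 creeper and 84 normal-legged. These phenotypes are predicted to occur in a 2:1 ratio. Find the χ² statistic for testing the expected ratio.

2.027

Total ratio parts = 3. Expected numbers out of 222:
  creeper: 222 × 2/3 = 148
  normal-legged: 222 × 1/3 = 74
χ² = Σ (O − E)² / E
  creeper: (138 − 148)² / 148 = 0.6757
  normal-legged: (84 − 74)² / 74 = 1.3514
χ² = 0.6757 + 1.3514 = 2.0271 ≈ 2.027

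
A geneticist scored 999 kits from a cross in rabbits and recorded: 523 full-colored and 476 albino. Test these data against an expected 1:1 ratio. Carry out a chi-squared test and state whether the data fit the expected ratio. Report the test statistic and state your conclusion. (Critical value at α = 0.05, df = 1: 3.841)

2.211; consistent

Under the 1:1 hypothesis (Σ ratio = 2, N = 999):
  full-colored: 999 × 1/2 = 499.5
  albino: 999 × 1/2 = 499.5
χ² = Σ (O − E)² / E
  full-colored: (523 − 499.5)² / 499.5 = 1.1056
  albino: (476 − 499.5)² / 499.5 = 1.1056
χ² = 1.1056 + 1.1056 = 2.2112 ≈ 2.211
Degrees of freedom = 2 − 1 = 1; critical value at α = 0.05 is 3.841.
Since 2.211 < 3.841, we fail to reject the null hypothesis — the data are consistent with the 1:1 ratio.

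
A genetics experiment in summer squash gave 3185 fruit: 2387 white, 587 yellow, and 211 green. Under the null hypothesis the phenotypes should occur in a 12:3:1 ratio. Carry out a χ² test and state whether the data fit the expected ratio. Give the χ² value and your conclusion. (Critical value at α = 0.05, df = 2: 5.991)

Total ratio parts = 16. Expected numbers out of 3185:
  white: 3185 × 12/16 = 2388.75
  yellow: 3185 × 3/16 = 597.1875
  green: 3185 × 1/16 = 199.0625
χ² = Σ (O − E)² / E
  white: (2387 − 2388.75)² / 2388.75 = 0.0013
  yellow: (587 − 597.1875)² / 597.1875 = 0.1738
  green: (211 − 199.0625)² / 199.0625 = 0.7159
χ² = 0.0013 + 0.1738 + 0.7159 = 0.891
Degrees of freedom = 3 − 1 = 2; critical value at α = 0.05 is 5.991.
Since 0.891 < 5.991, we fail to reject the null hypothesis — the data are consistent with the 12:3:1 ratio.

0.891; consistent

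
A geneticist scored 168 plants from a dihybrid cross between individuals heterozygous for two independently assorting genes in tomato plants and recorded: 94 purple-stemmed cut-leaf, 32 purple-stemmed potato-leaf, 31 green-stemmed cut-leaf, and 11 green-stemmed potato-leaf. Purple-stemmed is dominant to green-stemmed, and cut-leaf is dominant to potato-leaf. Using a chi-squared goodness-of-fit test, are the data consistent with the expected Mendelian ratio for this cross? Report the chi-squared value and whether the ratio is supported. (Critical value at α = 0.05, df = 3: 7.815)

0.042; consistent

A dihybrid F₂ with independent assortment and complete dominance at both loci gives a 9:3:3:1 phenotypic ratio.
Under the 9:3:3:1 hypothesis (Σ ratio = 16, N = 168):
  purple-stemmed cut-leaf: 168 × 9/16 = 94.5
  purple-stemmed potato-leaf: 168 × 3/16 = 31.5
  green-stemmed cut-leaf: 168 × 3/16 = 31.5
  green-stemmed potato-leaf: 168 × 1/16 = 10.5
χ² = Σ (O − E)² / E
  purple-stemmed cut-leaf: (94 − 94.5)² / 94.5 = 0.0026
  purple-stemmed potato-leaf: (32 − 31.5)² / 31.5 = 0.0079
  green-stemmed cut-leaf: (31 − 31.5)² / 31.5 = 0.0079
  green-stemmed potato-leaf: (11 − 10.5)² / 10.5 = 0.0238
χ² = 0.0026 + 0.0079 + 0.0079 + 0.0238 = 0.0422 ≈ 0.042
Degrees of freedom = 4 − 1 = 3; critical value at α = 0.05 is 7.815.
Since 0.042 < 7.815, we fail to reject the null hypothesis — the data are consistent with the 9:3:3:1 ratio.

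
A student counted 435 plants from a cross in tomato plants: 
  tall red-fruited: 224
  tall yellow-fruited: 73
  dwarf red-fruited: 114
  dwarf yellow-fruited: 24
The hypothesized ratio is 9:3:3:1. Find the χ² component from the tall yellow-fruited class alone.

Total ratio parts = 16. Expected numbers out of 435:
  tall red-fruited: 435 × 9/16 = 244.6875
  tall yellow-fruited: 435 × 3/16 = 81.5625
  dwarf red-fruited: 435 × 3/16 = 81.5625
  dwarf yellow-fruited: 435 × 1/16 = 27.1875
Contribution of tall yellow-fruited: (73 − 81.5625)² / 81.5625 = 0.8989

0.899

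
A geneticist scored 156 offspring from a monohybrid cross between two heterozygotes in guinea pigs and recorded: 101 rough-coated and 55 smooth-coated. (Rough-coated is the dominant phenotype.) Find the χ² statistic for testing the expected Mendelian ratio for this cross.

8.752

For a monohybrid cross between heterozygotes with complete dominance, the expected phenotypic ratio is 3:1.
Under the 3:1 hypothesis (Σ ratio = 4, N = 156):
  rough-coated: 156 × 3/4 = 117
  smooth-coated: 156 × 1/4 = 39
χ² = Σ (O − E)² / E
  rough-coated: (101 − 117)² / 117 = 2.1880
  smooth-coated: (55 − 39)² / 39 = 6.5641
χ² = 2.1880 + 6.5641 = 8.7521 ≈ 8.752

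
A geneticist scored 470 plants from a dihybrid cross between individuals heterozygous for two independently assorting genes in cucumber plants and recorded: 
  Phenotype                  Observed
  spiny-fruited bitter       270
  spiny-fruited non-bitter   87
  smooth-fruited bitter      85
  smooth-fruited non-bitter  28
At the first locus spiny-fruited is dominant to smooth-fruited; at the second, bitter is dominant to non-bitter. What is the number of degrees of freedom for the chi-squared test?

A dihybrid F₂ with independent assortment and complete dominance at both loci gives a 9:3:3:1 phenotypic ratio.
A goodness-of-fit test with 4 phenotype classes has df = 4 − 1 = 3.

3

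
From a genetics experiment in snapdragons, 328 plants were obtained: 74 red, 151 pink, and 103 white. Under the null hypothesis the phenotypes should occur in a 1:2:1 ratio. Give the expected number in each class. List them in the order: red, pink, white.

82, 164, 82

Under the 1:2:1 hypothesis (Σ ratio = 4, N = 328):
  red: 328 × 1/4 = 82
  pink: 328 × 2/4 = 164
  white: 328 × 1/4 = 82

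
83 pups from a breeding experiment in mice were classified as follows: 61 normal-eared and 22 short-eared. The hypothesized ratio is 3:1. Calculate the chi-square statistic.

Total ratio parts = 4. Expected numbers out of 83:
  normal-eared: 83 × 3/4 = 62.25
  short-eared: 83 × 1/4 = 20.75
χ² = Σ (O − E)² / E
  normal-eared: (61 − 62.25)² / 62.25 = 0.0251
  short-eared: (22 − 20.75)² / 20.75 = 0.0753
χ² = 0.0251 + 0.0753 = 0.1004 ≈ 0.100

0.100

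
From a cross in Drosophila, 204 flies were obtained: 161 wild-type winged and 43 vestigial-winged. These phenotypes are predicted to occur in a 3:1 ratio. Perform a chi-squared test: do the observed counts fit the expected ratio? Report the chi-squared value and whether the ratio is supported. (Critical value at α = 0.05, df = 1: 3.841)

1.673; consistent

The 3:1 ratio has 4 parts, so with N = 204 the expected counts are:
  wild-type winged: 204 × 3/4 = 153
  vestigial-winged: 204 × 1/4 = 51
χ² = Σ (O − E)² / E
  wild-type winged: (161 − 153)² / 153 = 0.4183
  vestigial-winged: (43 − 51)² / 51 = 1.2549
χ² = 0.4183 + 1.2549 = 1.6732 ≈ 1.673
Degrees of freedom = 2 − 1 = 1; critical value at α = 0.05 is 3.841.
Since 1.673 < 3.841, we fail to reject the null hypothesis — the data are consistent with the 3:1 ratio.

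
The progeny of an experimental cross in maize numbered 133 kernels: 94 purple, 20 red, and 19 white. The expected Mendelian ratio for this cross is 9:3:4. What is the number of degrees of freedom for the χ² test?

2

A goodness-of-fit test with 3 phenotype classes has df = 3 − 1 = 2.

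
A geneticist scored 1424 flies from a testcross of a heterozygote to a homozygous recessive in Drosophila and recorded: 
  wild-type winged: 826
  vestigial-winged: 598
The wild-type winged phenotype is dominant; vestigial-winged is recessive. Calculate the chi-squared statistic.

A testcross of a heterozygote (Aa × aa) gives a 1:1 phenotypic ratio.
Under the 1:1 hypothesis (Σ ratio = 2, N = 1424):
  wild-type winged: 1424 × 1/2 = 712
  vestigial-winged: 1424 × 1/2 = 712
χ² = Σ (O − E)² / E
  wild-type winged: (826 − 712)² / 712 = 18.2528
  vestigial-winged: (598 − 712)² / 712 = 18.2528
χ² = 18.2528 + 18.2528 = 36.5056 ≈ 36.506

36.506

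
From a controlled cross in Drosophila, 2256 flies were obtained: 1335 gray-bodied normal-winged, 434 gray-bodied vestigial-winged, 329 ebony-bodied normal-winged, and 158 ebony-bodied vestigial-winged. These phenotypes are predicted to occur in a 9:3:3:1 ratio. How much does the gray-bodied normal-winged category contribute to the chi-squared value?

3.433

The 9:3:3:1 ratio has 16 parts, so with N = 2256 the expected counts are:
  gray-bodied normal-winged: 2256 × 9/16 = 1269
  gray-bodied vestigial-winged: 2256 × 3/16 = 423
  ebony-bodied normal-winged: 2256 × 3/16 = 423
  ebony-bodied vestigial-winged: 2256 × 1/16 = 141
Contribution of gray-bodied normal-winged: (1335 − 1269)² / 1269 = 3.4326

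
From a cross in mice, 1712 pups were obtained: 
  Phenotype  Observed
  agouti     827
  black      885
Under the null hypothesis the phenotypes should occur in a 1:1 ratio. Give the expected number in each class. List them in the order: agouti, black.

Under the 1:1 hypothesis (Σ ratio = 2, N = 1712):
  agouti: 1712 × 1/2 = 856
  black: 1712 × 1/2 = 856

856, 856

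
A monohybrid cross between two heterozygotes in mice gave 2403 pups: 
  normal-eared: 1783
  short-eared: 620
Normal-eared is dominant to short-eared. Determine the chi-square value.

For a monohybrid cross between heterozygotes with complete dominance, the expected phenotypic ratio is 3:1.
Under the 3:1 hypothesis (Σ ratio = 4, N = 2403):
  normal-eared: 2403 × 3/4 = 1802.25
  short-eared: 2403 × 1/4 = 600.75
χ² = Σ (O − E)² / E
  normal-eared: (1783 − 1802.25)² / 1802.25 = 0.2056
  short-eared: (620 − 600.75)² / 600.75 = 0.6168
χ² = 0.2056 + 0.6168 = 0.8224 ≈ 0.822

0.822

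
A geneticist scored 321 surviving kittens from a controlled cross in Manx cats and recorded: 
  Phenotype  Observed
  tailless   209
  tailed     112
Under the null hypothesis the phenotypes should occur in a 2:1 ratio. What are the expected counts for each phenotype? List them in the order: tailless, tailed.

Expected counts for N = 321 under a 2:1 ratio (total parts = 3):
  tailless: 321 × 2/3 = 214
  tailed: 321 × 1/3 = 107

214, 107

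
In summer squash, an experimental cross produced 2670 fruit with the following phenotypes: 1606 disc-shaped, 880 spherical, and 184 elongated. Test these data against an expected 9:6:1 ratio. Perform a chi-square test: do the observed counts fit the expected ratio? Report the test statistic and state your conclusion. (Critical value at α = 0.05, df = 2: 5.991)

23.660; not consistent

The 9:6:1 ratio has 16 parts, so with N = 2670 the expected counts are:
  disc-shaped: 2670 × 9/16 = 1501.875
  spherical: 2670 × 6/16 = 1001.25
  elongated: 2670 × 1/16 = 166.875
χ² = Σ (O − E)² / E
  disc-shaped: (1606 − 1501.875)² / 1501.875 = 7.2190
  spherical: (880 − 1001.25)² / 1001.25 = 14.6832
  elongated: (184 − 166.875)² / 166.875 = 1.7574
χ² = 7.2190 + 14.6832 + 1.7574 = 23.6596 ≈ 23.660
Degrees of freedom = 3 − 1 = 2; critical value at α = 0.05 is 5.991.
Since 23.660 > 5.991, we reject the null hypothesis — the data do not fit the 9:6:1 ratio.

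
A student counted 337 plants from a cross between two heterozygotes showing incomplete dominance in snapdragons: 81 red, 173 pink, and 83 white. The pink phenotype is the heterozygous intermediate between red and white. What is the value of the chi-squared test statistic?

0.264

With incomplete dominance, a heterozygote × heterozygote cross gives a 1:2:1 phenotypic ratio.
The 1:2:1 ratio has 4 parts, so with N = 337 the expected counts are:
  red: 337 × 1/4 = 84.25
  pink: 337 × 2/4 = 168.5
  white: 337 × 1/4 = 84.25
χ² = Σ (O − E)² / E
  red: (81 − 84.25)² / 84.25 = 0.1254
  pink: (173 − 168.5)² / 168.5 = 0.1202
  white: (83 − 84.25)² / 84.25 = 0.0185
χ² = 0.1254 + 0.1202 + 0.0185 = 0.2641 ≈ 0.264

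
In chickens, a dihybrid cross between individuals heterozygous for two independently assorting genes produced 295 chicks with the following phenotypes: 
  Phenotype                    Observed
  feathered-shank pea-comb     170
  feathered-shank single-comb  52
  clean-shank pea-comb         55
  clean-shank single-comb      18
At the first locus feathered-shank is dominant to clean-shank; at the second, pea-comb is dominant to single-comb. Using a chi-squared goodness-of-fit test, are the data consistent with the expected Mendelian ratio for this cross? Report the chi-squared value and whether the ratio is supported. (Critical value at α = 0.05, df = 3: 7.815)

A dihybrid F₂ with independent assortment and complete dominance at both loci gives a 9:3:3:1 phenotypic ratio.
Under the 9:3:3:1 hypothesis (Σ ratio = 16, N = 295):
  feathered-shank pea-comb: 295 × 9/16 = 165.9375
  feathered-shank single-comb: 295 × 3/16 = 55.3125
  clean-shank pea-comb: 295 × 3/16 = 55.3125
  clean-shank single-comb: 295 × 1/16 = 18.4375
χ² = Σ (O − E)² / E
  feathered-shank pea-comb: (170 − 165.9375)² / 165.9375 = 0.0995
  feathered-shank single-comb: (52 − 55.3125)² / 55.3125 = 0.1984
  clean-shank pea-comb: (55 − 55.3125)² / 55.3125 = 0.0018
  clean-shank single-comb: (18 − 18.4375)² / 18.4375 = 0.0104
χ² = 0.0995 + 0.1984 + 0.0018 + 0.0104 = 0.3101 ≈ 0.310
Degrees of freedom = 4 − 1 = 3; critical value at α = 0.05 is 7.815.
Since 0.310 < 7.815, we fail to reject the null hypothesis — the data are consistent with the 9:3:3:1 ratio.

0.310; consistent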